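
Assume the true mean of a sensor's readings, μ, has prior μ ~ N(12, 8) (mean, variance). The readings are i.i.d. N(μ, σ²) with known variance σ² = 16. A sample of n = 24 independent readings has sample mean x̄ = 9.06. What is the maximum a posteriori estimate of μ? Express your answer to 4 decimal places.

μ̂_MAP = 9.2862

n = 24, x̄ = 9.06.
For a Normal prior and Normal likelihood with known variance, the posterior is Normal; its mode equals its mean, the precision-weighted average.
Prior precision 1/σ₀² = 1/8 = 0.125; data precision n/σ² = 24/16 = 1.5.
μ̂ = (0.125·12 + 1.5·9.06) / (0.125 + 1.5) = 15.09/1.625 = 3018/325 ≈ 9.2862.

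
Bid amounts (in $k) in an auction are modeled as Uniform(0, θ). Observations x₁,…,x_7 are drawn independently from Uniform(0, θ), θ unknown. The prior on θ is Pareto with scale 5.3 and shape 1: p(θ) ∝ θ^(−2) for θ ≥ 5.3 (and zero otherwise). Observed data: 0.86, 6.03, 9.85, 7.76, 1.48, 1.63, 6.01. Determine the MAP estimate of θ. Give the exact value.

The Uniform(0, θ) likelihood is θ^(−n) for θ ≥ max(xᵢ), zero otherwise. Here max(xᵢ) = 9.85.
Posterior ∝ θ^(−2) · θ^(−7) = θ^(−9) on θ ≥ max(5.3, 9.85) = 9.85.
This density is strictly decreasing in θ, so the posterior mode lies at the lower boundary of the support.

θ̂_MAP = 9.85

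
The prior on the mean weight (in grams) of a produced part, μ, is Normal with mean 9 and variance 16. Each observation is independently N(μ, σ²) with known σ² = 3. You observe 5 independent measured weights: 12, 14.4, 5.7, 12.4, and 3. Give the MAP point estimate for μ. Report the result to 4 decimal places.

n = 5; x̄ = (12 + 14.4 + 5.7 + 12.4 + 3)/5 = 47.5/5 = 9.5.
For a Normal prior and Normal likelihood with known variance, the posterior is Normal; its mode equals its mean, the precision-weighted average.
Prior precision 1/σ₀² = 1/16 = 0.0625; data precision n/σ² = 5/3.
μ̂ = (0.0625·9 + (5/3)·9.5) / (0.0625 + 5/3) = (787/48)/(83/48) = 787/83 ≈ 9.4819.

μ̂_MAP = 9.4819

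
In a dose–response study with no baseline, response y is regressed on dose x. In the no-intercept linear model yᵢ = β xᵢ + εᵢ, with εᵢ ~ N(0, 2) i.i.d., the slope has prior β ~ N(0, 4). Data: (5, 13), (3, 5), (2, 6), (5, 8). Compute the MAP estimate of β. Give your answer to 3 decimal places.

β̂_MAP = 2.079

log p(β | y) = −Σ(yᵢ − βxᵢ)²/(2·2) − β²/(2·4) + const.
Setting the derivative to zero: Σxᵢ(yᵢ − βxᵢ)/2 − β/4 = 0, so β = Σxᵢyᵢ / (Σxᵢ² + σ²/τ²).
Σxᵢyᵢ = 5·13 + 3·5 + 2·6 + 5·8 = 132; Σxᵢ² = 63; σ²/τ² = 0.5.
β̂_MAP = 132 / (63 + 0.5) = 132/63.5 ≈ 2.079.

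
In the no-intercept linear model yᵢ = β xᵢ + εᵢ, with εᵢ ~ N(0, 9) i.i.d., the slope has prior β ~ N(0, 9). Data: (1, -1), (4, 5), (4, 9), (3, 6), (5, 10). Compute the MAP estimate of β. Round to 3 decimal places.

β̂_MAP = 1.809

log p(β | y) = −Σ(yᵢ − βxᵢ)²/(2·9) − β²/(2·9) + const.
Setting the derivative to zero: Σxᵢ(yᵢ − βxᵢ)/9 − β/9 = 0, so β = Σxᵢyᵢ / (Σxᵢ² + σ²/τ²).
Σxᵢyᵢ = 1·(-1) + 4·5 + 4·9 + 3·6 + 5·10 = 123; Σxᵢ² = 67; σ²/τ² = 1.
β̂_MAP = 123 / (67 + 1) = 123/68 ≈ 1.809.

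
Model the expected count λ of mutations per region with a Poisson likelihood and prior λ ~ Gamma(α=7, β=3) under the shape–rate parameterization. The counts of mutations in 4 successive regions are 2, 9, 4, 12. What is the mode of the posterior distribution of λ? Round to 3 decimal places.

λ̂_MAP = 4.714

Σxᵢ = 2+9+4+12 = 27, with n = 4.
Posterior ∝ λ^6e^(−3λ) · λ^27e^(−4λ) = λ^33e^(−7λ), i.e. Gamma(shape=34, rate=7).
The mode of a Gamma(a, b) with a ≥ 1 (shape–rate) is (a−1)/b = 33/7 ≈ 4.714.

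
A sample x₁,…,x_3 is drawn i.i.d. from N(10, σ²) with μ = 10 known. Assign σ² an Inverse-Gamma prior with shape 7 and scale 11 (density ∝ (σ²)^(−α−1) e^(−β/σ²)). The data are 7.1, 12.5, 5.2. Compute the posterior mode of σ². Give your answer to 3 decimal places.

σ̂²_MAP = 3.142

Sum of squared deviations about the known mean: SS = (7.1−10)² + (12.5−10)² + (5.2−10)² = 37.7.
The Normal likelihood contributes (σ²)^(−n/2) exp(−SS/(2σ²)), so the posterior is Inverse-Gamma(α + n/2, β + SS/2) = Inverse-Gamma(8.5, 29.85).
The mode of Inverse-Gamma(a, b) is b/(a+1) = 29.85/9.5 ≈ 3.142.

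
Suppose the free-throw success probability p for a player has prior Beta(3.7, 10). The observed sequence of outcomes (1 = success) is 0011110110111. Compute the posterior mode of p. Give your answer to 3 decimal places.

p̂_MAP = 0.474

Prior: Beta(3.7, 10).
Data: 9 successes in 13 trials (from the sequence). The binomial likelihood contributes p^9(1−p)^4, so the posterior is Beta(3.7+9, 10+4) = Beta(12.7, 14).
For Beta(a, b) with a, b > 1 the mode is (a−1)/(a+b−2) = 11.7/24.7 ≈ 0.474.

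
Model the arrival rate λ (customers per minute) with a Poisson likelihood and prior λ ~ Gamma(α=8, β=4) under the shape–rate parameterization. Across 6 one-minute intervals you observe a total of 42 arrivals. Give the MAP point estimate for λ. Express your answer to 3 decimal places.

Σxᵢ = 42, n = 6.
Posterior ∝ λ^7e^(−4λ) · λ^42e^(−6λ) = λ^49e^(−10λ), i.e. Gamma(shape=50, rate=10).
The mode of a Gamma(a, b) with a ≥ 1 (shape–rate) is (a−1)/b = 49/10 ≈ 4.900.

λ̂_MAP = 4.900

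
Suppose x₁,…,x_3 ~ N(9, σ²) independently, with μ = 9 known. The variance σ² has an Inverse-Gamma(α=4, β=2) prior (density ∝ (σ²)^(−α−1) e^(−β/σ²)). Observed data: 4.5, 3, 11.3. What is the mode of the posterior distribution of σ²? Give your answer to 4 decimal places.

Sum of squared deviations about the known mean: SS = (4.5−9)² + (3−9)² + (11.3−9)² = 61.54.
The Normal likelihood contributes (σ²)^(−n/2) exp(−SS/(2σ²)), so the posterior is Inverse-Gamma(α + n/2, β + SS/2) = Inverse-Gamma(5.5, 32.77).
The mode of Inverse-Gamma(a, b) is b/(a+1) = 32.77/6.5 ≈ 5.0415.

σ̂²_MAP = 5.0415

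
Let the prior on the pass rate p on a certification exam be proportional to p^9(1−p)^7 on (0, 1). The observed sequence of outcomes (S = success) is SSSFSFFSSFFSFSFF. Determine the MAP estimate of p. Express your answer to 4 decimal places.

The prior density ∝ p^9(1−p)^7 is the kernel of Beta(10, 8).
Data: 8 successes in 16 trials (from the sequence). The binomial likelihood contributes p^8(1−p)^8, so the posterior is Beta(10+8, 8+8) = Beta(18, 16).
For Beta(a, b) with a, b > 1 the mode is (a−1)/(a+b−2) = 17/32 ≈ 0.5313.

p̂_MAP = 0.5313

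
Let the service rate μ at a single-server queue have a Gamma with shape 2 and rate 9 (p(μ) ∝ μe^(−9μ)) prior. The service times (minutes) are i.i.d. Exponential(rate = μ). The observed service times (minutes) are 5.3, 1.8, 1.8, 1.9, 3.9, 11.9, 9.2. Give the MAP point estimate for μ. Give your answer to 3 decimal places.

μ̂_MAP = 0.179

The Exponential(rate=μ) likelihood is ∝ μ^n e^(−μΣtᵢ). Here n = 7 and Σtᵢ = 5.3 + 1.8 + 1.8 + 1.9 + 3.9 + 11.9 + 9.2 = 35.8.
Posterior ∝ μe^(−9μ) · μ^7e^(−35.8μ) = μ^8e^(−44.8μ), i.e. Gamma(9, 44.8).
Mode = (a−1)/b = 8/44.8 ≈ 0.179.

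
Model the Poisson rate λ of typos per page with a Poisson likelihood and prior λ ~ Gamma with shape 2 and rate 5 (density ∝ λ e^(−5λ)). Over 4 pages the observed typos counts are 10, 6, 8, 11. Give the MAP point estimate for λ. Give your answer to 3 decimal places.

Σxᵢ = 10+6+8+11 = 35, with n = 4.
Posterior ∝ λe^(−5λ) · λ^35e^(−4λ) = λ^36e^(−9λ), i.e. Gamma(shape=37, rate=9).
The mode of a Gamma(a, b) with a ≥ 1 (shape–rate) is (a−1)/b = 36/9 ≈ 4.000.

λ̂_MAP = 4.000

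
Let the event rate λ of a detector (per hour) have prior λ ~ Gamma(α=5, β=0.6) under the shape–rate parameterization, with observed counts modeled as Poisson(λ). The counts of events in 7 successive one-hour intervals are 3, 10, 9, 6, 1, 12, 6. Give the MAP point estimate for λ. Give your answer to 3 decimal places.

λ̂_MAP = 6.711

Σxᵢ = 3+10+9+6+1+12+6 = 47, with n = 7.
Posterior ∝ λ^4e^(−0.6λ) · λ^47e^(−7λ) = λ^51e^(−7.6λ), i.e. Gamma(shape=52, rate=7.6).
The mode of a Gamma(a, b) with a ≥ 1 (shape–rate) is (a−1)/b = 51/7.6 ≈ 6.711.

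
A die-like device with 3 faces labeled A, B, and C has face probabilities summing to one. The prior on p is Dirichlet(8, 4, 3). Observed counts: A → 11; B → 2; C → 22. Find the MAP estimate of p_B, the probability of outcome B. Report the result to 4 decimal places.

The posterior is Dirichlet(αᵢ + nᵢ) = Dirichlet(19, 6, 25).
For a Dirichlet(a₁,…,a_K) with all aᵢ > 1, the mode has j-th component (aⱼ − 1)/(Σaᵢ − K).
Here Σaᵢ = 50 and K = 3, so p_B = (6 − 1)/(50 − 3) = 5/47 ≈ 0.1064.

MAP estimate of p_B = 0.1064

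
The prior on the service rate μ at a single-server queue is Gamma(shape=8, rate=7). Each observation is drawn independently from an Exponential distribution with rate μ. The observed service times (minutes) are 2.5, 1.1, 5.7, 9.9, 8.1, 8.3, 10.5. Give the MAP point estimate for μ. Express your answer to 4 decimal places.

μ̂_MAP = 0.2637

The Exponential(rate=μ) likelihood is ∝ μ^n e^(−μΣtᵢ). Here n = 7 and Σtᵢ = 2.5 + 1.1 + 5.7 + 9.9 + 8.1 + 8.3 + 10.5 = 46.1.
Posterior ∝ μ^7e^(−7μ) · μ^7e^(−46.1μ) = μ^14e^(−53.1μ), i.e. Gamma(15, 53.1).
Mode = (a−1)/b = 14/53.1 ≈ 0.2637.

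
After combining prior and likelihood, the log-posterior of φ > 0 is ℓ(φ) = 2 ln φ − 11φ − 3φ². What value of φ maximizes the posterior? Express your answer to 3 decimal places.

φ̂_MAP = 0.167

ℓ'(φ) = 2/φ − 11 − 6φ. Setting this to zero and multiplying by φ: 6φ² + 11φ − 2 = 0.
φ = (−11 + √(11² + 4·6·2)) / (2·6) = (−11 + √169) / 12 = (−11 + 13)/12 = 1/6.
ℓ''(φ) = −2/φ² − 6 < 0, confirming a maximum.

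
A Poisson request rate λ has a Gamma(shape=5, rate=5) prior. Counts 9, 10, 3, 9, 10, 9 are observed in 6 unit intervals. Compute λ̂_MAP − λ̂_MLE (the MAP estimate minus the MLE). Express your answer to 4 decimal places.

MAP − MLE = -3.4242

Σxᵢ = 50. Posterior is Gamma(55, 11); MAP = (55−1)/11 = 54/11 ≈ 4.90909.
MLE = x̄ = 50/6 ≈ 8.33333.
Difference = 54/11 − 50/6 = -113/33 ≈ -3.4242.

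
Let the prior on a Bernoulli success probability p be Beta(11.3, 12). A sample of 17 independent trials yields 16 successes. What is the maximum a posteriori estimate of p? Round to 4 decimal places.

p̂_MAP = 0.6867

Prior: Beta(11.3, 12).
Data: 16 successes in 17 trials. The binomial likelihood contributes p^16(1−p)^1, so the posterior is Beta(11.3+16, 12+1) = Beta(27.3, 13).
For Beta(a, b) with a, b > 1 the mode is (a−1)/(a+b−2) = 26.3/38.3 ≈ 0.6867.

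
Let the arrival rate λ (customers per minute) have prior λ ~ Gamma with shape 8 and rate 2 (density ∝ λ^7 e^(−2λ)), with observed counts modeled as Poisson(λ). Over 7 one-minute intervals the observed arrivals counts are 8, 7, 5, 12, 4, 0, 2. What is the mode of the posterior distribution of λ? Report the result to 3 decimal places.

Σxᵢ = 8+7+5+12+4+0+2 = 38, with n = 7.
Posterior ∝ λ^7e^(−2λ) · λ^38e^(−7λ) = λ^45e^(−9λ), i.e. Gamma(shape=46, rate=9).
The mode of a Gamma(a, b) with a ≥ 1 (shape–rate) is (a−1)/b = 45/9 ≈ 5.000.

λ̂_MAP = 5.000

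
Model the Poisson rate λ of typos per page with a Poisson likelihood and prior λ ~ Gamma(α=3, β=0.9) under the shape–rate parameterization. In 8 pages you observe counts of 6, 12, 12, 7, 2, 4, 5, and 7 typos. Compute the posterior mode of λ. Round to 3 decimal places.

Σxᵢ = 6+12+12+7+2+4+5+7 = 55, with n = 8.
Posterior ∝ λ^2e^(−0.9λ) · λ^55e^(−8λ) = λ^57e^(−8.9λ), i.e. Gamma(shape=58, rate=8.9).
The mode of a Gamma(a, b) with a ≥ 1 (shape–rate) is (a−1)/b = 57/8.9 ≈ 6.404.

λ̂_MAP = 6.404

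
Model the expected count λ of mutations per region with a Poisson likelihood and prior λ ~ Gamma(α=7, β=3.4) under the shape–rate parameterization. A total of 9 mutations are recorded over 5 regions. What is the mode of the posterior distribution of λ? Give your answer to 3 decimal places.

Σxᵢ = 9, n = 5.
Posterior ∝ λ^6e^(−3.4λ) · λ^9e^(−5λ) = λ^15e^(−8.4λ), i.e. Gamma(shape=16, rate=8.4).
The mode of a Gamma(a, b) with a ≥ 1 (shape–rate) is (a−1)/b = 15/8.4 ≈ 1.786.

λ̂_MAP = 1.786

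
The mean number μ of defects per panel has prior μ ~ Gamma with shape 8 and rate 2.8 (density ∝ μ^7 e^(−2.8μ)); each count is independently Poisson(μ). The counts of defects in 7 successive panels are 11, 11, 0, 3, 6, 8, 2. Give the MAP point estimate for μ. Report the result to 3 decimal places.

Σxᵢ = 11+11+0+3+6+8+2 = 41, with n = 7.
Posterior ∝ μ^7e^(−2.8μ) · μ^41e^(−7μ) = μ^48e^(−9.8μ), i.e. Gamma(shape=49, rate=9.8).
The mode of a Gamma(a, b) with a ≥ 1 (shape–rate) is (a−1)/b = 48/9.8 ≈ 4.898.

μ̂_MAP = 4.898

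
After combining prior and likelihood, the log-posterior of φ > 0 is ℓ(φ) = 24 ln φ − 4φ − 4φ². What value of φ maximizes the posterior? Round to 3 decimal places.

ℓ'(φ) = 24/φ − 4 − 8φ. Setting this to zero and multiplying by φ: 8φ² + 4φ − 24 = 0.
φ = (−4 + √(4² + 4·8·24)) / (2·8) = (−4 + √784) / 16 = (−4 + 28)/16 = 3/2.
ℓ''(φ) = −24/φ² − 8 < 0, confirming a maximum.

φ̂_MAP = 1.500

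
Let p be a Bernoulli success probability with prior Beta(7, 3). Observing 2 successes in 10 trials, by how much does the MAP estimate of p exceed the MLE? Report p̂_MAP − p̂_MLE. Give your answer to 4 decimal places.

MAP − MLE = 0.2444

Posterior is Beta(9, 11); MAP = (9−1)/(20−2) = 8/18 ≈ 0.44444.
MLE ignores the prior: p̂_MLE = k/n = 2/10 ≈ 0.20000.
Difference = 8/18 − 2/10 = 11/45 ≈ 0.2444.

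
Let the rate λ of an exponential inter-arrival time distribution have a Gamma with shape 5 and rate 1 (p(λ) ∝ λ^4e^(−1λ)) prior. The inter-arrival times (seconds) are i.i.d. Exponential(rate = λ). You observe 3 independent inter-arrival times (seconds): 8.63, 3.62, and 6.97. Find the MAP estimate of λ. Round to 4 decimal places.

The Exponential(rate=λ) likelihood is ∝ λ^n e^(−λΣtᵢ). Here n = 3 and Σtᵢ = 8.63 + 3.62 + 6.97 = 19.22.
Posterior ∝ λ^4e^(−1λ) · λ^3e^(−19.22λ) = λ^7e^(−20.22λ), i.e. Gamma(8, 20.22).
Mode = (a−1)/b = 7/20.22 ≈ 0.3462.

λ̂_MAP = 0.3462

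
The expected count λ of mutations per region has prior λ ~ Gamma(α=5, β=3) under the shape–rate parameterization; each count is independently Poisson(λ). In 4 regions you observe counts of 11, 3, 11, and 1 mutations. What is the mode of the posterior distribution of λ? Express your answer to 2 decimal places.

Σxᵢ = 11+3+11+1 = 26, with n = 4.
Posterior ∝ λ^4e^(−3λ) · λ^26e^(−4λ) = λ^30e^(−7λ), i.e. Gamma(shape=31, rate=7).
The mode of a Gamma(a, b) with a ≥ 1 (shape–rate) is (a−1)/b = 30/7 ≈ 4.29.

λ̂_MAP = 4.29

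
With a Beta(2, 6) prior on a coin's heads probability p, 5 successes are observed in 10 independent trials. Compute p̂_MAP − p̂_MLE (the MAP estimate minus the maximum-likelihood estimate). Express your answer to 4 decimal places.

MAP − MLE = -0.1250

Posterior is Beta(7, 11); MAP = (7−1)/(18−2) = 6/16 ≈ 0.37500.
MLE ignores the prior: p̂_MLE = k/n = 5/10 ≈ 0.50000.
Difference = 6/16 − 5/10 = -1/8 ≈ -0.1250.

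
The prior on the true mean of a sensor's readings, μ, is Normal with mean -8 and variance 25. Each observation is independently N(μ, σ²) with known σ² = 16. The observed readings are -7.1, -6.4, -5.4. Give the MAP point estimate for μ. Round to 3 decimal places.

n = 3; x̄ = ((-7.1) + (-6.4) + (-5.4))/3 = -18.9/3 = -6.3.
For a Normal prior and Normal likelihood with known variance, the posterior is Normal; its mode equals its mean, the precision-weighted average.
Prior precision 1/σ₀² = 1/25 = 0.04; data precision n/σ² = 3/16 = 0.1875.
μ̂ = (0.04·(-8) + 0.1875·(-6.3)) / (0.04 + 0.1875) = (-1.50125)/0.2275 = -1201/182 ≈ -6.599.

μ̂_MAP = -6.599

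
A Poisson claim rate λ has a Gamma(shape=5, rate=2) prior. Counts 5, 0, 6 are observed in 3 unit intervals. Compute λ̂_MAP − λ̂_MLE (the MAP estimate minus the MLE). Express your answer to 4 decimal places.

MAP − MLE = -0.6667

Σxᵢ = 11. Posterior is Gamma(16, 5); MAP = (16−1)/5 = 15/5 ≈ 3.00000.
MLE = x̄ = 11/3 ≈ 3.66667.
Difference = 15/5 − 11/3 = -2/3 ≈ -0.6667.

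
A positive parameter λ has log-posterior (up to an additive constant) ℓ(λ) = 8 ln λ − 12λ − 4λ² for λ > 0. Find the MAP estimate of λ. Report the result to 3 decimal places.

ℓ'(λ) = 8/λ − 12 − 8λ. Setting this to zero and multiplying by λ: 8λ² + 12λ − 8 = 0.
λ = (−12 + √(12² + 4·8·8)) / (2·8) = (−12 + √400) / 16 = (−12 + 20)/16 = 1/2.
ℓ''(λ) = −8/λ² − 8 < 0, confirming a maximum.

λ̂_MAP = 0.500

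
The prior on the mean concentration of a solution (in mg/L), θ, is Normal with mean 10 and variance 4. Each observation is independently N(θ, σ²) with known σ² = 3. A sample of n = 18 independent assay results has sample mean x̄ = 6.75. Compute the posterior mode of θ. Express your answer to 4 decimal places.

n = 18, x̄ = 6.75.
For a Normal prior and Normal likelihood with known variance, the posterior is Normal; its mode equals its mean, the precision-weighted average.
Prior precision 1/σ₀² = 1/4 = 0.25; data precision n/σ² = 18/3 = 6.
θ̂ = (0.25·10 + 6·6.75) / (0.25 + 6) = 43/6.25 = 6.8800.

θ̂_MAP = 6.8800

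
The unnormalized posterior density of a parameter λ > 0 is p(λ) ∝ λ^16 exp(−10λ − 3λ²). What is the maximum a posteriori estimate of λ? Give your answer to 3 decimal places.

ℓ'(λ) = 16/λ − 10 − 6λ. Setting this to zero and multiplying by λ: 6λ² + 10λ − 16 = 0.
λ = (−10 + √(10² + 4·6·16)) / (2·6) = (−10 + √484) / 12 = (−10 + 22)/12 = 1.
ℓ''(λ) = −16/λ² − 6 < 0, confirming a maximum.

λ̂_MAP = 1.000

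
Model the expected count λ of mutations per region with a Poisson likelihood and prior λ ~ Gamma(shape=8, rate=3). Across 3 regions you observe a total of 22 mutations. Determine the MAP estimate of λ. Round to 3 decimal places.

Σxᵢ = 22, n = 3.
Posterior ∝ λ^7e^(−3λ) · λ^22e^(−3λ) = λ^29e^(−6λ), i.e. Gamma(shape=30, rate=6).
The mode of a Gamma(a, b) with a ≥ 1 (shape–rate) is (a−1)/b = 29/6 ≈ 4.833.

λ̂_MAP = 4.833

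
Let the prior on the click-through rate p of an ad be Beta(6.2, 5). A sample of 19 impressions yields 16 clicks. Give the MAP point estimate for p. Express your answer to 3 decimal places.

p̂_MAP = 0.752

Prior: Beta(6.2, 5).
Data: 16 successes in 19 trials. The binomial likelihood contributes p^16(1−p)^3, so the posterior is Beta(6.2+16, 5+3) = Beta(22.2, 8).
For Beta(a, b) with a, b > 1 the mode is (a−1)/(a+b−2) = 21.2/28.2 ≈ 0.752.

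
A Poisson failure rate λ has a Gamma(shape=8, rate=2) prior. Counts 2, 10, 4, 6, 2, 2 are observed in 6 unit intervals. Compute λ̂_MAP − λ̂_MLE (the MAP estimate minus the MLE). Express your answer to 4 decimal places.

MAP − MLE = -0.2083

Σxᵢ = 26. Posterior is Gamma(34, 8); MAP = (34−1)/8 = 33/8 ≈ 4.12500.
MLE = x̄ = 26/6 ≈ 4.33333.
Difference = 33/8 − 26/6 = -5/24 ≈ -0.2083.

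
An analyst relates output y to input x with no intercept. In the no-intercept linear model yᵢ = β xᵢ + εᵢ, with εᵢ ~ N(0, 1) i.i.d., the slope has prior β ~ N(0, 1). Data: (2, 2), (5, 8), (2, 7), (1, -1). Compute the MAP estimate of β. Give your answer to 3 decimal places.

log p(β | y) = −Σ(yᵢ − βxᵢ)²/(2·1) − β²/(2·1) + const.
Setting the derivative to zero: Σxᵢ(yᵢ − βxᵢ)/1 − β/1 = 0, so β = Σxᵢyᵢ / (Σxᵢ² + σ²/τ²).
Σxᵢyᵢ = 2·2 + 5·8 + 2·7 + 1·(-1) = 57; Σxᵢ² = 34; σ²/τ² = 1.
β̂_MAP = 57 / (34 + 1) = 57/35 ≈ 1.629.

β̂_MAP = 1.629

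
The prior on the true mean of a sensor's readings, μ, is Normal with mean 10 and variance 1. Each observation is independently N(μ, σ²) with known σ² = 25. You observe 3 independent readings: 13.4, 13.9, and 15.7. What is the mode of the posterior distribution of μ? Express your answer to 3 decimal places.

n = 3; x̄ = (13.4 + 13.9 + 15.7)/3 = 43/3 = 43/3 ≈ 14.3333.
For a Normal prior and Normal likelihood with known variance, the posterior is Normal; its mode equals its mean, the precision-weighted average.
Prior precision 1/σ₀² = 1/1 = 1; data precision n/σ² = 3/25 = 0.12.
μ̂ = (1·10 + 0.12·(43/3)) / (1 + 0.12) = 11.72/1.12 = 293/28 ≈ 10.464.

μ̂_MAP = 10.464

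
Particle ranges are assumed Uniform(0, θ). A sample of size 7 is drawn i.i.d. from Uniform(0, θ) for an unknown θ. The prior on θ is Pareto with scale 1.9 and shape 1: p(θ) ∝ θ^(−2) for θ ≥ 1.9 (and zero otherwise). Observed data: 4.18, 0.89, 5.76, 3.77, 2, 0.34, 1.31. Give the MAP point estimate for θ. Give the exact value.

The Uniform(0, θ) likelihood is θ^(−n) for θ ≥ max(xᵢ), zero otherwise. Here max(xᵢ) = 5.76.
Posterior ∝ θ^(−2) · θ^(−7) = θ^(−9) on θ ≥ max(1.9, 5.76) = 5.76.
This density is strictly decreasing in θ, so the posterior mode lies at the lower boundary of the support.

θ̂_MAP = 5.76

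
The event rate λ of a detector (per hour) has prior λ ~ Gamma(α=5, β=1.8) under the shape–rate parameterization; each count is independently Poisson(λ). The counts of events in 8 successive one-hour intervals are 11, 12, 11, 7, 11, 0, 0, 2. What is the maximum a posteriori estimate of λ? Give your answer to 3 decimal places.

λ̂_MAP = 5.918

Σxᵢ = 11+12+11+7+11+0+0+2 = 54, with n = 8.
Posterior ∝ λ^4e^(−1.8λ) · λ^54e^(−8λ) = λ^58e^(−9.8λ), i.e. Gamma(shape=59, rate=9.8).
The mode of a Gamma(a, b) with a ≥ 1 (shape–rate) is (a−1)/b = 58/9.8 ≈ 5.918.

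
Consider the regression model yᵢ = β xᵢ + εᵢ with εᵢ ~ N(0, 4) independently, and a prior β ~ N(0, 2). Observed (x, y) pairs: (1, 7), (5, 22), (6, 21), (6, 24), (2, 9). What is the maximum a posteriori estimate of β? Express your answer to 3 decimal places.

β̂_MAP = 3.894

log p(β | y) = −Σ(yᵢ − βxᵢ)²/(2·4) − β²/(2·2) + const.
Setting the derivative to zero: Σxᵢ(yᵢ − βxᵢ)/4 − β/2 = 0, so β = Σxᵢyᵢ / (Σxᵢ² + σ²/τ²).
Σxᵢyᵢ = 1·7 + 5·22 + 6·21 + 6·24 + 2·9 = 405; Σxᵢ² = 102; σ²/τ² = 2.
β̂_MAP = 405 / (102 + 2) = 405/104 ≈ 3.894.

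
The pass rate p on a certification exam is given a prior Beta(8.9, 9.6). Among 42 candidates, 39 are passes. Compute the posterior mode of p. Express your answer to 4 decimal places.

Prior: Beta(8.9, 9.6).
Data: 39 successes in 42 trials. The binomial likelihood contributes p^39(1−p)^3, so the posterior is Beta(8.9+39, 9.6+3) = Beta(47.9, 12.6).
For Beta(a, b) with a, b > 1 the mode is (a−1)/(a+b−2) = 46.9/58.5 ≈ 0.8017.

p̂_MAP = 0.8017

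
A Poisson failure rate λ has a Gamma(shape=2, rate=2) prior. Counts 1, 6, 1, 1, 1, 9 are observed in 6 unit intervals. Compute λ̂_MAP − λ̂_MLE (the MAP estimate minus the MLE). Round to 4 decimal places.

MAP − MLE = -0.6667

Σxᵢ = 19. Posterior is Gamma(21, 8); MAP = (21−1)/8 = 20/8 ≈ 2.50000.
MLE = x̄ = 19/6 ≈ 3.16667.
Difference = 20/8 − 19/6 = -2/3 ≈ -0.6667.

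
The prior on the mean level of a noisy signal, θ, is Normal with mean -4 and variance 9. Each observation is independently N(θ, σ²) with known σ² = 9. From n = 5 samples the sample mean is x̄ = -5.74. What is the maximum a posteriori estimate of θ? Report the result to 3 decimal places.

θ̂_MAP = -5.450

n = 5, x̄ = -5.74.
For a Normal prior and Normal likelihood with known variance, the posterior is Normal; its mode equals its mean, the precision-weighted average.
Prior precision 1/σ₀² = 1/9; data precision n/σ² = 5/9.
θ̂ = ((1/9)·(-4) + (5/9)·(-5.74)) / (1/9 + 5/9) = (-109/30)/(2/3) = -5.450.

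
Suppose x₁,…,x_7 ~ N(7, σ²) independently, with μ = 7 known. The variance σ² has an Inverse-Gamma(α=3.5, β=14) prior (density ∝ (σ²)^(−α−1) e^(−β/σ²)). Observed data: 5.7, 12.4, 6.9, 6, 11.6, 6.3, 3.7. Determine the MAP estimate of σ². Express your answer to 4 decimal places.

σ̂²_MAP = 5.7750

Sum of squared deviations about the known mean: SS = (5.7−7)² + (12.4−7)² + (6.9−7)² + (6−7)² + (11.6−7)² + (6.3−7)² + (3.7−7)² = 64.4.
The Normal likelihood contributes (σ²)^(−n/2) exp(−SS/(2σ²)), so the posterior is Inverse-Gamma(α + n/2, β + SS/2) = Inverse-Gamma(7, 46.2).
The mode of Inverse-Gamma(a, b) is b/(a+1) = 46.2/8 ≈ 5.7750.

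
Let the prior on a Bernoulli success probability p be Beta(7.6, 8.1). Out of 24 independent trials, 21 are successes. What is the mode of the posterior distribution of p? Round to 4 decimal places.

Prior: Beta(7.6, 8.1).
Data: 21 successes in 24 trials. The binomial likelihood contributes p^21(1−p)^3, so the posterior is Beta(7.6+21, 8.1+3) = Beta(28.6, 11.1).
For Beta(a, b) with a, b > 1 the mode is (a−1)/(a+b−2) = 27.6/37.7 ≈ 0.7321.

p̂_MAP = 0.7321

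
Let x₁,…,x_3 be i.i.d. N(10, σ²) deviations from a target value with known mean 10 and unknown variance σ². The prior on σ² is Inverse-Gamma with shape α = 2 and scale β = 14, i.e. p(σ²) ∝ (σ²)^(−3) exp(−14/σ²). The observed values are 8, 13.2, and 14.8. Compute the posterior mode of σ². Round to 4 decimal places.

Sum of squared deviations about the known mean: SS = (8−10)² + (13.2−10)² + (14.8−10)² = 37.28.
The Normal likelihood contributes (σ²)^(−n/2) exp(−SS/(2σ²)), so the posterior is Inverse-Gamma(α + n/2, β + SS/2) = Inverse-Gamma(3.5, 32.64).
The mode of Inverse-Gamma(a, b) is b/(a+1) = 32.64/4.5 ≈ 7.2533.

σ̂²_MAP = 7.2533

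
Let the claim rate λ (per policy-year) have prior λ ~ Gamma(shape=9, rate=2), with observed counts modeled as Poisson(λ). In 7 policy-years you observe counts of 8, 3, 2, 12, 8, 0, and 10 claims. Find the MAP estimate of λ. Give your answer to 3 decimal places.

Σxᵢ = 8+3+2+12+8+0+10 = 43, with n = 7.
Posterior ∝ λ^8e^(−2λ) · λ^43e^(−7λ) = λ^51e^(−9λ), i.e. Gamma(shape=52, rate=9).
The mode of a Gamma(a, b) with a ≥ 1 (shape–rate) is (a−1)/b = 51/9 ≈ 5.667.

λ̂_MAP = 5.667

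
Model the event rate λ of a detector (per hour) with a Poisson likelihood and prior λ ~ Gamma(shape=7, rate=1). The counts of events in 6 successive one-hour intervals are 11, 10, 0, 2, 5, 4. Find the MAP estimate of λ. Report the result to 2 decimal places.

λ̂_MAP = 5.43

Σxᵢ = 11+10+0+2+5+4 = 32, with n = 6.
Posterior ∝ λ^6e^(−1λ) · λ^32e^(−6λ) = λ^38e^(−7λ), i.e. Gamma(shape=39, rate=7).
The mode of a Gamma(a, b) with a ≥ 1 (shape–rate) is (a−1)/b = 38/7 ≈ 5.43.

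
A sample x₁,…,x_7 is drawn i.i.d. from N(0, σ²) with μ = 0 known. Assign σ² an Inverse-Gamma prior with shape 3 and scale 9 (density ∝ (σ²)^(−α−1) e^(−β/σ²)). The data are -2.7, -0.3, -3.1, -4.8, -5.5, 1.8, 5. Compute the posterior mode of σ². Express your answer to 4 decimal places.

Sum of squared deviations about the known mean: SS = (-2.7−0)² + (-0.3−0)² + (-3.1−0)² + (-4.8−0)² + (-5.5−0)² + (1.8−0)² + (5−0)² = 98.52.
The Normal likelihood contributes (σ²)^(−n/2) exp(−SS/(2σ²)), so the posterior is Inverse-Gamma(α + n/2, β + SS/2) = Inverse-Gamma(6.5, 58.26).
The mode of Inverse-Gamma(a, b) is b/(a+1) = 58.26/7.5 ≈ 7.7680.

σ̂²_MAP = 7.7680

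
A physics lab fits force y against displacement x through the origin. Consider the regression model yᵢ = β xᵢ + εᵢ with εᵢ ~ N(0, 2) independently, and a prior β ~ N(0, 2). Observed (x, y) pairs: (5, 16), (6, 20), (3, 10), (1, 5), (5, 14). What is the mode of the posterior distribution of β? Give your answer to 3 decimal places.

β̂_MAP = 3.144

log p(β | y) = −Σ(yᵢ − βxᵢ)²/(2·2) − β²/(2·2) + const.
Setting the derivative to zero: Σxᵢ(yᵢ − βxᵢ)/2 − β/2 = 0, so β = Σxᵢyᵢ / (Σxᵢ² + σ²/τ²).
Σxᵢyᵢ = 5·16 + 6·20 + 3·10 + 1·5 + 5·14 = 305; Σxᵢ² = 96; σ²/τ² = 1.
β̂_MAP = 305 / (96 + 1) = 305/97 ≈ 3.144.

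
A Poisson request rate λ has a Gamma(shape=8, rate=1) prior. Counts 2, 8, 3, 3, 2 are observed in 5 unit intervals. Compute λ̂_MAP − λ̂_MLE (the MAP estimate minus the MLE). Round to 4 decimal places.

MAP − MLE = 0.5667

Σxᵢ = 18. Posterior is Gamma(26, 6); MAP = (26−1)/6 = 25/6 ≈ 4.16667.
MLE = x̄ = 18/5 ≈ 3.60000.
Difference = 25/6 − 18/5 = 17/30 ≈ 0.5667.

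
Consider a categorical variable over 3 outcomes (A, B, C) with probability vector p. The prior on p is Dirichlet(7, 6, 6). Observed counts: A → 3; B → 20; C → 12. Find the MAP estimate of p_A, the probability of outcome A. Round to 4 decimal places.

The posterior is Dirichlet(αᵢ + nᵢ) = Dirichlet(10, 26, 18).
For a Dirichlet(a₁,…,a_K) with all aᵢ > 1, the mode has j-th component (aⱼ − 1)/(Σaᵢ − K).
Here Σaᵢ = 54 and K = 3, so p_A = (10 − 1)/(54 − 3) = 9/51 ≈ 0.1765.

MAP estimate of p_A = 0.1765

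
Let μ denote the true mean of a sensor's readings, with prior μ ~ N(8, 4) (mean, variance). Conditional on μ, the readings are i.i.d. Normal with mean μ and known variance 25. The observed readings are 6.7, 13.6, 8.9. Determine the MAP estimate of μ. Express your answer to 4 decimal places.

n = 3; x̄ = (6.7 + 13.6 + 8.9)/3 = 29.2/3 = 146/15 ≈ 9.7333.
For a Normal prior and Normal likelihood with known variance, the posterior is Normal; its mode equals its mean, the precision-weighted average.
Prior precision 1/σ₀² = 1/4 = 0.25; data precision n/σ² = 3/25 = 0.12.
μ̂ = (0.25·8 + 0.12·(146/15)) / (0.25 + 0.12) = 3.168/0.37 = 1584/185 ≈ 8.5622.

μ̂_MAP = 8.5622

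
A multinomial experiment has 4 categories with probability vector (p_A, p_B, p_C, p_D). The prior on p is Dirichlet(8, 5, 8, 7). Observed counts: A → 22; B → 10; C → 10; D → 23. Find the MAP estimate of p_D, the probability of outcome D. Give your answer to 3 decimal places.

The posterior is Dirichlet(αᵢ + nᵢ) = Dirichlet(30, 15, 18, 30).
For a Dirichlet(a₁,…,a_K) with all aᵢ > 1, the mode has j-th component (aⱼ − 1)/(Σaᵢ − K).
Here Σaᵢ = 93 and K = 4, so p_D = (30 − 1)/(93 − 4) = 29/89 ≈ 0.326.

MAP estimate of p_D = 0.326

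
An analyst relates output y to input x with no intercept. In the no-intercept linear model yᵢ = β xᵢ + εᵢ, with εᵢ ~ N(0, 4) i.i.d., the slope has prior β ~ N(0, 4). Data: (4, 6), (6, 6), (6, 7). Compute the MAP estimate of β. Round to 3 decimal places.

log p(β | y) = −Σ(yᵢ − βxᵢ)²/(2·4) − β²/(2·4) + const.
Setting the derivative to zero: Σxᵢ(yᵢ − βxᵢ)/4 − β/4 = 0, so β = Σxᵢyᵢ / (Σxᵢ² + σ²/τ²).
Σxᵢyᵢ = 4·6 + 6·6 + 6·7 = 102; Σxᵢ² = 88; σ²/τ² = 1.
β̂_MAP = 102 / (88 + 1) = 102/89 ≈ 1.146.

β̂_MAP = 1.146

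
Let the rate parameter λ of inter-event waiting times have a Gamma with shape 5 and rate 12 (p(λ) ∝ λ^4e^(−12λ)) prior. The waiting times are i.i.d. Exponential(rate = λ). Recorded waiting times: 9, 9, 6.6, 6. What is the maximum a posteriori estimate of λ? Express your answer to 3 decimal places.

λ̂_MAP = 0.188

The Exponential(rate=λ) likelihood is ∝ λ^n e^(−λΣtᵢ). Here n = 4 and Σtᵢ = 9 + 9 + 6.6 + 6 = 30.6.
Posterior ∝ λ^4e^(−12λ) · λ^4e^(−30.6λ) = λ^8e^(−42.6λ), i.e. Gamma(9, 42.6).
Mode = (a−1)/b = 8/42.6 ≈ 0.188.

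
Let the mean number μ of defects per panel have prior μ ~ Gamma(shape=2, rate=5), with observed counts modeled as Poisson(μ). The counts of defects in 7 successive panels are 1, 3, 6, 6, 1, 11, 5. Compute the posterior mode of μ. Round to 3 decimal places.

μ̂_MAP = 2.833

Σxᵢ = 1+3+6+6+1+11+5 = 33, with n = 7.
Posterior ∝ μe^(−5μ) · μ^33e^(−7μ) = μ^34e^(−12μ), i.e. Gamma(shape=35, rate=12).
The mode of a Gamma(a, b) with a ≥ 1 (shape–rate) is (a−1)/b = 34/12 ≈ 2.833.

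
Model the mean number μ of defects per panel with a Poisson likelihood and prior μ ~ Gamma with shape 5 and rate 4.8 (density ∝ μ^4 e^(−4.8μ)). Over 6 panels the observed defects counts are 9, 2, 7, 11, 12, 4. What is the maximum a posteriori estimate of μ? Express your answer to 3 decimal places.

μ̂_MAP = 4.537

Σxᵢ = 9+2+7+11+12+4 = 45, with n = 6.
Posterior ∝ μ^4e^(−4.8μ) · μ^45e^(−6μ) = μ^49e^(−10.8μ), i.e. Gamma(shape=50, rate=10.8).
The mode of a Gamma(a, b) with a ≥ 1 (shape–rate) is (a−1)/b = 49/10.8 ≈ 4.537.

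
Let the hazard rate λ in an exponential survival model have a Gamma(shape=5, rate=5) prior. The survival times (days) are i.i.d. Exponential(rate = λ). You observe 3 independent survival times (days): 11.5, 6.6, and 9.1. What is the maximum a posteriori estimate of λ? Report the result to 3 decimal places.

λ̂_MAP = 0.217

The Exponential(rate=λ) likelihood is ∝ λ^n e^(−λΣtᵢ). Here n = 3 and Σtᵢ = 11.5 + 6.6 + 9.1 = 27.2.
Posterior ∝ λ^4e^(−5λ) · λ^3e^(−27.2λ) = λ^7e^(−32.2λ), i.e. Gamma(8, 32.2).
Mode = (a−1)/b = 7/32.2 ≈ 0.217.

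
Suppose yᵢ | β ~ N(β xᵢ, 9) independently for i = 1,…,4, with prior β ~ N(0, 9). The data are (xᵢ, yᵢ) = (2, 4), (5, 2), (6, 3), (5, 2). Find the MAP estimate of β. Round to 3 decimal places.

β̂_MAP = 0.505

log p(β | y) = −Σ(yᵢ − βxᵢ)²/(2·9) − β²/(2·9) + const.
Setting the derivative to zero: Σxᵢ(yᵢ − βxᵢ)/9 − β/9 = 0, so β = Σxᵢyᵢ / (Σxᵢ² + σ²/τ²).
Σxᵢyᵢ = 2·4 + 5·2 + 6·3 + 5·2 = 46; Σxᵢ² = 90; σ²/τ² = 1.
β̂_MAP = 46 / (90 + 1) = 46/91 ≈ 0.505.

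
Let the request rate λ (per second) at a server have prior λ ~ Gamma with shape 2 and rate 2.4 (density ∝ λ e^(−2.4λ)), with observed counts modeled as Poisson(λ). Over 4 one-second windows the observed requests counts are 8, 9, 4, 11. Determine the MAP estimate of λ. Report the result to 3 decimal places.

Σxᵢ = 8+9+4+11 = 32, with n = 4.
Posterior ∝ λe^(−2.4λ) · λ^32e^(−4λ) = λ^33e^(−6.4λ), i.e. Gamma(shape=34, rate=6.4).
The mode of a Gamma(a, b) with a ≥ 1 (shape–rate) is (a−1)/b = 33/6.4 ≈ 5.156.

λ̂_MAP = 5.156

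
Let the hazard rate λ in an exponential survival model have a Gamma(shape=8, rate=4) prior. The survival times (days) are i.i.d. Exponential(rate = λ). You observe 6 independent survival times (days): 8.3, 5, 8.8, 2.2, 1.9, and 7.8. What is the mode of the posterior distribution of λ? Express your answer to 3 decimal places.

The Exponential(rate=λ) likelihood is ∝ λ^n e^(−λΣtᵢ). Here n = 6 and Σtᵢ = 8.3 + 5 + 8.8 + 2.2 + 1.9 + 7.8 = 34.
Posterior ∝ λ^7e^(−4λ) · λ^6e^(−34λ) = λ^13e^(−38λ), i.e. Gamma(14, 38).
Mode = (a−1)/b = 13/38 ≈ 0.342.

λ̂_MAP = 0.342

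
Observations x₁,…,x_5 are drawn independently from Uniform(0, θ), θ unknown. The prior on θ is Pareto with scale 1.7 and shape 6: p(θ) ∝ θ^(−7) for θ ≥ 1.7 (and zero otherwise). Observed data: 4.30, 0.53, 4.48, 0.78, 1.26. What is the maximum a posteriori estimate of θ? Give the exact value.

θ̂_MAP = 4.48

The Uniform(0, θ) likelihood is θ^(−n) for θ ≥ max(xᵢ), zero otherwise. Here max(xᵢ) = 4.48.
Posterior ∝ θ^(−7) · θ^(−5) = θ^(−12) on θ ≥ max(1.7, 4.48) = 4.48.
This density is strictly decreasing in θ, so the posterior mode lies at the lower boundary of the support.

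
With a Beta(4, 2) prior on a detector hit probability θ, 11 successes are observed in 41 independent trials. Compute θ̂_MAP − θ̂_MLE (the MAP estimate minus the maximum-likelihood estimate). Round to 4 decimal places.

MAP − MLE = 0.0428

Posterior is Beta(15, 32); MAP = (15−1)/(47−2) = 14/45 ≈ 0.31111.
MLE ignores the prior: θ̂_MLE = k/n = 11/41 ≈ 0.26829.
Difference = 14/45 − 11/41 = 79/1845 ≈ 0.0428.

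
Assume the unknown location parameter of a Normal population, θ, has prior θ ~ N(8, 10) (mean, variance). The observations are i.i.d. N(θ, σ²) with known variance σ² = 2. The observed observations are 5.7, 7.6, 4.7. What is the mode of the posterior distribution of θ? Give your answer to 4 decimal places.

n = 3; x̄ = (5.7 + 7.6 + 4.7)/3 = 18/3 = 6.
For a Normal prior and Normal likelihood with known variance, the posterior is Normal; its mode equals its mean, the precision-weighted average.
Prior precision 1/σ₀² = 1/10 = 0.1; data precision n/σ² = 3/2 = 1.5.
θ̂ = (0.1·8 + 1.5·6) / (0.1 + 1.5) = 9.8/1.6 = 6.1250.

θ̂_MAP = 6.1250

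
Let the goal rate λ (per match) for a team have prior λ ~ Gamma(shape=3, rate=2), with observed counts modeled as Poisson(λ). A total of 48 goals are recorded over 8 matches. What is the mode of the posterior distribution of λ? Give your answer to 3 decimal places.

λ̂_MAP = 5.000

Σxᵢ = 48, n = 8.
Posterior ∝ λ^2e^(−2λ) · λ^48e^(−8λ) = λ^50e^(−10λ), i.e. Gamma(shape=51, rate=10).
The mode of a Gamma(a, b) with a ≥ 1 (shape–rate) is (a−1)/b = 50/10 ≈ 5.000.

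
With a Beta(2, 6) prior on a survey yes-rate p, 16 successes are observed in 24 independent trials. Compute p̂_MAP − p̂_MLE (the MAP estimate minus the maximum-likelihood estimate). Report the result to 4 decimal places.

Posterior is Beta(18, 14); MAP = (18−1)/(32−2) = 17/30 ≈ 0.56667.
MLE ignores the prior: p̂_MLE = k/n = 16/24 ≈ 0.66667.
Difference = 17/30 − 16/24 = -1/10 ≈ -0.1000.

MAP − MLE = -0.1000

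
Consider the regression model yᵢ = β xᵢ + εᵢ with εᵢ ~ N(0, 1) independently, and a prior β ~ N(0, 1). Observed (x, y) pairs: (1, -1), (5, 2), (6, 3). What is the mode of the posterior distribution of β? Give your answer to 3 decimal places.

β̂_MAP = 0.429

log p(β | y) = −Σ(yᵢ − βxᵢ)²/(2·1) − β²/(2·1) + const.
Setting the derivative to zero: Σxᵢ(yᵢ − βxᵢ)/1 − β/1 = 0, so β = Σxᵢyᵢ / (Σxᵢ² + σ²/τ²).
Σxᵢyᵢ = 1·(-1) + 5·2 + 6·3 = 27; Σxᵢ² = 62; σ²/τ² = 1.
β̂_MAP = 27 / (62 + 1) = 27/63 ≈ 0.429.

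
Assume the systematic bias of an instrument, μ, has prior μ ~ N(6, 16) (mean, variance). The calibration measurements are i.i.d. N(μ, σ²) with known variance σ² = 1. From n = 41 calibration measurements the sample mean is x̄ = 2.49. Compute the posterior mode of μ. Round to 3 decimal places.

μ̂_MAP = 2.495

n = 41, x̄ = 2.49.
For a Normal prior and Normal likelihood with known variance, the posterior is Normal; its mode equals its mean, the precision-weighted average.
Prior precision 1/σ₀² = 1/16 = 0.0625; data precision n/σ² = 41/1 = 41.
μ̂ = (0.0625·6 + 41·2.49) / (0.0625 + 41) = 102.465/41.0625 = 4554/1825 ≈ 2.495.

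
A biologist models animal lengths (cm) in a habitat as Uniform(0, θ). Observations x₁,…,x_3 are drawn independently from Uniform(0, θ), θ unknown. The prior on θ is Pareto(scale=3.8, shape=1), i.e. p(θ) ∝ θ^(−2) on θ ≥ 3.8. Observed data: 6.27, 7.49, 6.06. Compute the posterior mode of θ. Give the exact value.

θ̂_MAP = 7.49

The Uniform(0, θ) likelihood is θ^(−n) for θ ≥ max(xᵢ), zero otherwise. Here max(xᵢ) = 7.49.
Posterior ∝ θ^(−2) · θ^(−3) = θ^(−5) on θ ≥ max(3.8, 7.49) = 7.49.
This density is strictly decreasing in θ, so the posterior mode lies at the lower boundary of the support.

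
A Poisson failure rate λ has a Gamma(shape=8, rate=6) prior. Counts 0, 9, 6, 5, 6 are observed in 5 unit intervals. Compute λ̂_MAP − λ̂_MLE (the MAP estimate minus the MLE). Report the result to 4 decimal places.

MAP − MLE = -2.2000

Σxᵢ = 26. Posterior is Gamma(34, 11); MAP = (34−1)/11 = 33/11 ≈ 3.00000.
MLE = x̄ = 26/5 ≈ 5.20000.
Difference = 33/11 − 26/5 = -11/5 ≈ -2.2000.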